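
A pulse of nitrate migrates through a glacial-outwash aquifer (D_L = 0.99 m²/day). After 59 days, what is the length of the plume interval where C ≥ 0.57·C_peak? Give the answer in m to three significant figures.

22.9 m

The plume is Gaussian with σ = √(2Dt) = √(2 × 0.99 × 59) = 10.81 m.
C/C_peak = exp(−Δx²/(2σ²)) = 0.57 ⇒ Δx = σ·√(−2 ln 0.57) = 10.81 × 1.060 = 11.46 m.
Width = 2Δx = 22.9 m.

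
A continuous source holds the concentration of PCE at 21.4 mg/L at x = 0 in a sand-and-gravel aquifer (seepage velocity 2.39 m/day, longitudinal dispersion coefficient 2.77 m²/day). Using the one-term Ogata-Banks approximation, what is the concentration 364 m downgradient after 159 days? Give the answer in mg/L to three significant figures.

For a continuous step input, C/C₀ ≈ ½·erfc((x−vt)/(2√(Dt))).
vt = 2.39 × 159 = 380.01 m and 2√(Dt) = 2√(2.77 × 159) = 41.97 m.
Argument (x−vt)/(2√(Dt)) = (364 − 380.01)/41.97 = -0.3815; ½·erfc(-0.3815) = 0.7052.
C = 21.4 × 0.7052 = 15.1 mg/L.

15.1 mg/L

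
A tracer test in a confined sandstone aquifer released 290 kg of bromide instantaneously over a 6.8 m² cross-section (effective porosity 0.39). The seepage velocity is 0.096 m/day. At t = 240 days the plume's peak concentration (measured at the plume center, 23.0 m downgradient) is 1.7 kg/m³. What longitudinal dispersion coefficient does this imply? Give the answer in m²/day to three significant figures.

1.37 m²/day

At the plume center C_max = M/(n_e·A·√(4πDt)), so D = M²/(4πt·(n_e·A·C_max)²).
n_e·A·C_max = 0.39 × 6.8 × 1.7 = 4.508 kg/m.
D = 290²/(4π × 240 × 4.508²) = 1.37 m²/day.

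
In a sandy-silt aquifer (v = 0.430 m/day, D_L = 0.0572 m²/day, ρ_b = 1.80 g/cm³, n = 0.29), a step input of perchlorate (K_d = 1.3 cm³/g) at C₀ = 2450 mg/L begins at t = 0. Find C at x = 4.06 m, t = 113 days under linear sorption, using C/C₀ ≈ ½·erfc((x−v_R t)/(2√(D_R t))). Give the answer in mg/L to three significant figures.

Retardation factor R = 1 + ρ_b·K_d/n = 1 + 1.80 × 1.3/0.29 = 9.069.
Sorption retards both mechanisms: v_R = v/R = 0.04741 m/day, D_R = D/R = 0.006307 m²/day.
v_R·t = 0.04741 × 113 = 5.35733 m; 2√(D_R t) = 1.688 m; argument = (4.06 − 5.35733)/1.688 = -0.7686.
C = C₀ × ½·erfc(-0.7686) = 2450 × 0.8615 = 2110 mg/L.

2110 mg/L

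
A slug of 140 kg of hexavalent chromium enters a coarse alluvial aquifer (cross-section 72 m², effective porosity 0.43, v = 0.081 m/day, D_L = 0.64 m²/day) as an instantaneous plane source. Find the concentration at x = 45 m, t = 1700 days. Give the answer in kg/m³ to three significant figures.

0.00537 kg/m³

For an instantaneous plane source, C(x,t) = M/(n_e·A·√(4πDt)) · exp(−(x−vt)²/(4Dt)), with n_e·A the pore (flow) area.
Plume center vt = 0.081 × 1700 = 137.7 m, so the well at 45 m is 92.7 m upgradient of the peak.
√(4πDt) = 116.9 m, giving peak height M/(n_e·A·√(4πDt)) = 140/(0.43 × 72 × 116.9) = 0.03868 kg/m³.
(x−vt)²/(4Dt) = (-92.7)²/(4 × 0.64 × 1700) = 1.975; exp(−1.975) = 0.1388.
C = 0.03868 × 0.1388 = 0.00537 kg/m³.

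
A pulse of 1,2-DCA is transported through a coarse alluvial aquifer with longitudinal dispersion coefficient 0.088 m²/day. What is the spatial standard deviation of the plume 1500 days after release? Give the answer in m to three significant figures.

Dispersive spreading gives a Gaussian with σ² = 2Dt; advection only shifts the center.
σ = √(2 × 0.088 × 1500) = 16.2 m.

16.2 m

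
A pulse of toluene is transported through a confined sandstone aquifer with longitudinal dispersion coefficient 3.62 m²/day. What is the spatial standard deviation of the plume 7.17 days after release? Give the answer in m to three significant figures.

7.20 m

Dispersive spreading gives a Gaussian with σ² = 2Dt; advection only shifts the center.
σ = √(2 × 3.62 × 7.17) = 7.20 m.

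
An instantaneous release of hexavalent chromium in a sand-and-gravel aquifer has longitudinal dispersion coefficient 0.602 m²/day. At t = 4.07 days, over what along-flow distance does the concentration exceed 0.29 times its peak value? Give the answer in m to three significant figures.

The plume is Gaussian with σ = √(2Dt) = √(2 × 0.602 × 4.07) = 2.214 m.
C/C_peak = exp(−Δx²/(2σ²)) = 0.29 ⇒ Δx = σ·√(−2 ln 0.29) = 2.214 × 1.573 = 3.483 m.
Width = 2Δx = 6.97 m.

6.97 m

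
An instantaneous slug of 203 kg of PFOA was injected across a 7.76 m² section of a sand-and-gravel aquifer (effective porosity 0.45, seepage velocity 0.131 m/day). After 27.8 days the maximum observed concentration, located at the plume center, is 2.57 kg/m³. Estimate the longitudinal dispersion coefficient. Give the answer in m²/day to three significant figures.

At the plume center C_max = M/(n_e·A·√(4πDt)), so D = M²/(4πt·(n_e·A·C_max)²).
n_e·A·C_max = 0.45 × 7.76 × 2.57 = 8.974 kg/m.
D = 203²/(4π × 27.8 × 8.974²) = 1.46 m²/day.

1.46 m²/day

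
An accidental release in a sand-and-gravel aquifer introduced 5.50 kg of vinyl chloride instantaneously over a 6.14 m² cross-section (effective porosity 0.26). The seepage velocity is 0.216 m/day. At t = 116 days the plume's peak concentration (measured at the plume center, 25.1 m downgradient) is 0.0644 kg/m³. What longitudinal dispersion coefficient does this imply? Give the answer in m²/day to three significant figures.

At the plume center C_max = M/(n_e·A·√(4πDt)), so D = M²/(4πt·(n_e·A·C_max)²).
n_e·A·C_max = 0.26 × 6.14 × 0.0644 = 0.1028 kg/m.
D = 5.50²/(4π × 116 × 0.1028²) = 1.96 m²/day.

1.96 m²/day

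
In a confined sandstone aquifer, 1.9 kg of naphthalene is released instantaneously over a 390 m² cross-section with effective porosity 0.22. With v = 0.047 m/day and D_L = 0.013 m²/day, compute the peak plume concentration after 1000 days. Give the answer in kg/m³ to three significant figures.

0.00173 kg/m³

The peak of an instantaneous 1D plume sits at x = vt; there the Gaussian factor is 1 and C_max = M/(n_e·A·√(4πDt)), where n_e·A is the pore area the mass is dissolved in.
√(4πDt) = √(4π × 0.013 × 1000) = 12.78 m, so C_max = 1.9/(0.22 × 390 × 12.78) = 0.00173 kg/m³.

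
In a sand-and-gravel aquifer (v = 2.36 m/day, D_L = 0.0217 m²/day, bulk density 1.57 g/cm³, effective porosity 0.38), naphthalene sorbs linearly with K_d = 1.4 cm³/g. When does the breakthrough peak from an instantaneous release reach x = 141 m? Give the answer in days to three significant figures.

405 days

Retardation factor R = 1 + ρ_b·K_d/n = 1 + 1.57 × 1.4/0.38 = 6.784.
Sorption retards both mechanisms: v_R = v/R = 0.3479 m/day, D_R = D/R = 0.003199 m²/day.
Peak time from v_R²t² + 2D_R t − x² = 0: t = (√(D_R² + v_R²x²) − D_R)/v_R².
√(D_R² + v_R²x²) = √(0.003199² + 0.3479² × 141²) = 49.05; v_R² = 0.1210.
t = (49.05 − 0.003199)/0.1210 = 405 days.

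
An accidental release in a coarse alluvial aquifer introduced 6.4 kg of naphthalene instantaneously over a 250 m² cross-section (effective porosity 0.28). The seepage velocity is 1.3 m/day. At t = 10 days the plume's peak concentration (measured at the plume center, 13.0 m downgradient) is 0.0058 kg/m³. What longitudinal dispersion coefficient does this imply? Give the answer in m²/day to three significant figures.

At the plume center C_max = M/(n_e·A·√(4πDt)), so D = M²/(4πt·(n_e·A·C_max)²).
n_e·A·C_max = 0.28 × 250 × 0.0058 = 0.4060 kg/m.
D = 6.4²/(4π × 10 × 0.4060²) = 1.98 m²/day.

1.98 m²/day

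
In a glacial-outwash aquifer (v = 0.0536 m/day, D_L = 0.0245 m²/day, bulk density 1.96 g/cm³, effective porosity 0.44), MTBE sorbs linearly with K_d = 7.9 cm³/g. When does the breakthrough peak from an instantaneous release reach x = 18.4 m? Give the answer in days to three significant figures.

Retardation factor R = 1 + ρ_b·K_d/n = 1 + 1.96 × 7.9/0.44 = 36.19.
Sorption retards both mechanisms: v_R = v/R = 0.001481 m/day, D_R = D/R = 0.0006770 m²/day.
Peak time from v_R²t² + 2D_R t − x² = 0: t = (√(D_R² + v_R²x²) − D_R)/v_R².
√(D_R² + v_R²x²) = √(0.0006770² + 0.001481² × 18.4²) = 0.02726; v_R² = 2.193e-06.
t = (0.02726 − 0.0006770)/2.193e-06 = 12100 days.

12100 days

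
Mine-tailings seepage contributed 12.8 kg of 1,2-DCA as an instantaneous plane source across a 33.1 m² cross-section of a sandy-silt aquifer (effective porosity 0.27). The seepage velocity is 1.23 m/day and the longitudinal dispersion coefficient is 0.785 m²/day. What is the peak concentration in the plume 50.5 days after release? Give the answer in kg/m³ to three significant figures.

0.0642 kg/m³

The peak of an instantaneous 1D plume sits at x = vt; there the Gaussian factor is 1 and C_max = M/(n_e·A·√(4πDt)), where n_e·A is the pore area the mass is dissolved in.
√(4πDt) = √(4π × 0.785 × 50.5) = 22.32 m, so C_max = 12.8/(0.27 × 33.1 × 22.32) = 0.0642 kg/m³.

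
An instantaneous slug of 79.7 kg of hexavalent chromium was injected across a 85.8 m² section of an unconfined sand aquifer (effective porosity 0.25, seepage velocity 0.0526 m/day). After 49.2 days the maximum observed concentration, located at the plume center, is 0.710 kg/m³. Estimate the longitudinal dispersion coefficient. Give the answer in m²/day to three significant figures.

0.0443 m²/day

At the plume center C_max = M/(n_e·A·√(4πDt)), so D = M²/(4πt·(n_e·A·C_max)²).
n_e·A·C_max = 0.25 × 85.8 × 0.710 = 15.23 kg/m.
D = 79.7²/(4π × 49.2 × 15.23²) = 0.0443 m²/day.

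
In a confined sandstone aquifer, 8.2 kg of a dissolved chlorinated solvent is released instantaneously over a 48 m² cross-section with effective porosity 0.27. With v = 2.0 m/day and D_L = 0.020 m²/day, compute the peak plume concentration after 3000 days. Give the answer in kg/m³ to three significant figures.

The peak of an instantaneous 1D plume sits at x = vt; there the Gaussian factor is 1 and C_max = M/(n_e·A·√(4πDt)), where n_e·A is the pore area the mass is dissolved in.
√(4πDt) = √(4π × 0.020 × 3000) = 27.46 m, so C_max = 8.2/(0.27 × 48 × 27.46) = 0.0230 kg/m³.

0.0230 kg/m³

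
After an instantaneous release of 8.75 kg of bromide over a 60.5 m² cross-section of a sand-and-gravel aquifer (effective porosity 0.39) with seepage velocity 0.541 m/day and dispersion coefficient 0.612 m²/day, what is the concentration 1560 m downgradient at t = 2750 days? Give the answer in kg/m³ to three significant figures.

For an instantaneous plane source, C(x,t) = M/(n_e·A·√(4πDt)) · exp(−(x−vt)²/(4Dt)), with n_e·A the pore (flow) area.
Plume center vt = 0.541 × 2750 = 1487.75 m, so the well at 1560 m is 72.25 m downgradient of the peak.
√(4πDt) = 145.4 m, giving peak height M/(n_e·A·√(4πDt)) = 8.75/(0.39 × 60.5 × 145.4) = 0.002550 kg/m³.
(x−vt)²/(4Dt) = (72.25)²/(4 × 0.612 × 2750) = 0.7754; exp(−0.7754) = 0.4605.
C = 0.002550 × 0.4605 = 0.00117 kg/m³.

0.00117 kg/m³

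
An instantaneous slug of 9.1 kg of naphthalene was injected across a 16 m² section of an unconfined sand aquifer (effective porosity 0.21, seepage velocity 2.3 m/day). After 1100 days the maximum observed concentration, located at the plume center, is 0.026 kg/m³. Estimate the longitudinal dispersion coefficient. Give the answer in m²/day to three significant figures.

0.785 m²/day

At the plume center C_max = M/(n_e·A·√(4πDt)), so D = M²/(4πt·(n_e·A·C_max)²).
n_e·A·C_max = 0.21 × 16 × 0.026 = 0.08736 kg/m.
D = 9.1²/(4π × 1100 × 0.08736²) = 0.785 m²/day.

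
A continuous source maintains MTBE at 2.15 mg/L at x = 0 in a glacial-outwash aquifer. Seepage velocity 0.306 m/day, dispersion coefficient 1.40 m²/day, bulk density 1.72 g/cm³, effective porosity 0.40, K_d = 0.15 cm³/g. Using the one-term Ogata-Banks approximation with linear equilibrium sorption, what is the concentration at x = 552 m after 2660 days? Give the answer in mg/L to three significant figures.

0.425 mg/L

Retardation factor R = 1 + ρ_b·K_d/n = 1 + 1.72 × 0.15/0.40 = 1.645.
Sorption retards both mechanisms: v_R = v/R = 0.1860 m/day, D_R = D/R = 0.8511 m²/day.
v_R·t = 0.1860 × 2660 = 494.76 m; 2√(D_R t) = 95.16 m; argument = (552 − 494.76)/95.16 = 0.6015.
C = C₀ × ½·erfc(0.6015) = 2.15 × 0.1975 = 0.425 mg/L.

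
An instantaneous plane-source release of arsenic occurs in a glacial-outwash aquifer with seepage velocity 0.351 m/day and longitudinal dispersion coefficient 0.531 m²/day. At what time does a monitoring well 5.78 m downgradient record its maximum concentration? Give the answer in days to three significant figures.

For the 1D instantaneous-source solution, setting ∂C/∂t = 0 at fixed x gives v²t² + 2Dt − x² = 0, so t = (√(D² + v²x²) − D)/v².
√(D² + v²x²) = √(0.531² + 0.351² × 5.78²) = 2.097; v² = 0.123201.
t = (2.097 − 0.531)/0.123201 = 12.7 days (vs. the pure-advection estimate x/v = 16.5 d).

12.7 days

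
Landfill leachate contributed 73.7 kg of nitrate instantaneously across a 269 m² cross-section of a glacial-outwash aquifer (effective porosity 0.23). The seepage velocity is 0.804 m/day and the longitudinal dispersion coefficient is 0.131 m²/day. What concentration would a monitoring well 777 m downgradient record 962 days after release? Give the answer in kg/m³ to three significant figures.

0.0292 kg/m³

For an instantaneous plane source, C(x,t) = M/(n_e·A·√(4πDt)) · exp(−(x−vt)²/(4Dt)), with n_e·A the pore (flow) area.
Plume center vt = 0.804 × 962 = 773.448 m, so the well at 777 m is 3.552 m downgradient of the peak.
√(4πDt) = 39.79 m, giving peak height M/(n_e·A·√(4πDt)) = 73.7/(0.23 × 269 × 39.79) = 0.02994 kg/m³.
(x−vt)²/(4Dt) = (3.552)²/(4 × 0.131 × 962) = 0.02503; exp(−0.02503) = 0.9753.
C = 0.02994 × 0.9753 = 0.0292 kg/m³.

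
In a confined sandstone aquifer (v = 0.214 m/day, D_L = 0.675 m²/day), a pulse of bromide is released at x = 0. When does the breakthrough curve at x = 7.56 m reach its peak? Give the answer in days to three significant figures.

For the 1D instantaneous-source solution, setting ∂C/∂t = 0 at fixed x gives v²t² + 2Dt − x² = 0, so t = (√(D² + v²x²) − D)/v².
√(D² + v²x²) = √(0.675² + 0.214² × 7.56²) = 1.753; v² = 0.045796.
t = (1.753 − 0.675)/0.045796 = 23.5 days (vs. the pure-advection estimate x/v = 35.3 d).

23.5 days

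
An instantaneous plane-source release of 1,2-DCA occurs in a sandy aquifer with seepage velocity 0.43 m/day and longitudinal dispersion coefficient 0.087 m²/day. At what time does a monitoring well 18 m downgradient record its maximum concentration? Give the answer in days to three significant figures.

For the 1D instantaneous-source solution, setting ∂C/∂t = 0 at fixed x gives v²t² + 2Dt − x² = 0, so t = (√(D² + v²x²) − D)/v².
√(D² + v²x²) = √(0.087² + 0.43² × 18²) = 7.740; v² = 0.1849.
t = (7.740 − 0.087)/0.1849 = 41.4 days (vs. the pure-advection estimate x/v = 41.9 d).

41.4 days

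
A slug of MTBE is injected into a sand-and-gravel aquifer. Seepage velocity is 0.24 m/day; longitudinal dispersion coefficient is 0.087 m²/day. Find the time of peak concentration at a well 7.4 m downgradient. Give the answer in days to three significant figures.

For the 1D instantaneous-source solution, setting ∂C/∂t = 0 at fixed x gives v²t² + 2Dt − x² = 0, so t = (√(D² + v²x²) − D)/v².
√(D² + v²x²) = √(0.087² + 0.24² × 7.4²) = 1.778; v² = 0.0576.
t = (1.778 − 0.087)/0.0576 = 29.4 days (vs. the pure-advection estimate x/v = 30.8 d).

29.4 days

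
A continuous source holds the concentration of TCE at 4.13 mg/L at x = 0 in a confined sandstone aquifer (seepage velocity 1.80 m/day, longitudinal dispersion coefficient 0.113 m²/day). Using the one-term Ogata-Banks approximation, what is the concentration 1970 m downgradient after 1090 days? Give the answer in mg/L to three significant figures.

1.26 mg/L

For a continuous step input, C/C₀ ≈ ½·erfc((x−vt)/(2√(Dt))).
vt = 1.80 × 1090 = 1962 m and 2√(Dt) = 2√(0.113 × 1090) = 22.20 m.
Argument (x−vt)/(2√(Dt)) = (1970 − 1962)/22.20 = 0.3604; ½·erfc(0.3604) = 0.3051.
C = 4.13 × 0.3051 = 1.26 mg/L.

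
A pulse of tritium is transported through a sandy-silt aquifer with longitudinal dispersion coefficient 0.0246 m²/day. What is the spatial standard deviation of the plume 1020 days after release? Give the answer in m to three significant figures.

7.08 m

Dispersive spreading gives a Gaussian with σ² = 2Dt; advection only shifts the center.
σ = √(2 × 0.0246 × 1020) = 7.08 m.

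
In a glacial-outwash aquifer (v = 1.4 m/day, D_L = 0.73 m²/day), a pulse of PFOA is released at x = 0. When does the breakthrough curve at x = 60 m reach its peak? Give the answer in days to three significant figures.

For the 1D instantaneous-source solution, setting ∂C/∂t = 0 at fixed x gives v²t² + 2Dt − x² = 0, so t = (√(D² + v²x²) − D)/v².
√(D² + v²x²) = √(0.73² + 1.4² × 60²) = 84.00; v² = 1.96.
t = (84.00 − 0.73)/1.96 = 42.5 days (vs. the pure-advection estimate x/v = 42.9 d).

42.5 days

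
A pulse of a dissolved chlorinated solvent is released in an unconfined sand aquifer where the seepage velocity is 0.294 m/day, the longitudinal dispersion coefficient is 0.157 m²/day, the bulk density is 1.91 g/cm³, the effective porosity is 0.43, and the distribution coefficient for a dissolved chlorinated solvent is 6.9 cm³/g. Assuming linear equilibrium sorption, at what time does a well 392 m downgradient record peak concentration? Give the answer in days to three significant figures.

Retardation factor R = 1 + ρ_b·K_d/n = 1 + 1.91 × 6.9/0.43 = 31.65.
Sorption retards both mechanisms: v_R = v/R = 0.009289 m/day, D_R = D/R = 0.004961 m²/day.
Peak time from v_R²t² + 2D_R t − x² = 0: t = (√(D_R² + v_R²x²) − D_R)/v_R².
√(D_R² + v_R²x²) = √(0.004961² + 0.009289² × 392²) = 3.641; v_R² = 8.629e-05.
t = (3.641 − 0.004961)/8.629e-05 = 42100 days.

42100 days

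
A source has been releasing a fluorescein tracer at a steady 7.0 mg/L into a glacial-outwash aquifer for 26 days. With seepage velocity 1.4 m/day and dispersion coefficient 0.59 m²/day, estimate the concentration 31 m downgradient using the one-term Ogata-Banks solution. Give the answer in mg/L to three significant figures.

For a continuous step input, C/C₀ ≈ ½·erfc((x−vt)/(2√(Dt))).
vt = 1.4 × 26 = 36.4 m and 2√(Dt) = 2√(0.59 × 26) = 7.833 m.
Argument (x−vt)/(2√(Dt)) = (31 − 36.4)/7.833 = -0.6894; ½·erfc(-0.6894) = 0.8352.
C = 7.0 × 0.8352 = 5.85 mg/L.

5.85 mg/L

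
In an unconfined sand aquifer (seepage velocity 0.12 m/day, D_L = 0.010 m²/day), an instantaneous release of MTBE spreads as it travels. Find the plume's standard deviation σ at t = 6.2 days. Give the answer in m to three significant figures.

Dispersive spreading gives a Gaussian with σ² = 2Dt; advection only shifts the center.
σ = √(2 × 0.010 × 6.2) = 0.352 m.

0.352 m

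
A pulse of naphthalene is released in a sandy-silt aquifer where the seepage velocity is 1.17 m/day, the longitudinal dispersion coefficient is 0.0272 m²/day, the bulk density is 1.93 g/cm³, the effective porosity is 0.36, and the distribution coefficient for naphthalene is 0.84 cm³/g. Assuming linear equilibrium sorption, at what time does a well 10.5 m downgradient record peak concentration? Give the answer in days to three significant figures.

49.3 days

Retardation factor R = 1 + ρ_b·K_d/n = 1 + 1.93 × 0.84/0.36 = 5.503.
Sorption retards both mechanisms: v_R = v/R = 0.2126 m/day, D_R = D/R = 0.004943 m²/day.
Peak time from v_R²t² + 2D_R t − x² = 0: t = (√(D_R² + v_R²x²) − D_R)/v_R².
√(D_R² + v_R²x²) = √(0.004943² + 0.2126² × 10.5²) = 2.232; v_R² = 0.04520.
t = (2.232 − 0.004943)/0.04520 = 49.3 days.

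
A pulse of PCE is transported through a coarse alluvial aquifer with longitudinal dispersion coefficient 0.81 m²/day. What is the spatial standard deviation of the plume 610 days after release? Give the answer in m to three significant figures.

31.4 m

Dispersive spreading gives a Gaussian with σ² = 2Dt; advection only shifts the center.
σ = √(2 × 0.81 × 610) = 31.4 m.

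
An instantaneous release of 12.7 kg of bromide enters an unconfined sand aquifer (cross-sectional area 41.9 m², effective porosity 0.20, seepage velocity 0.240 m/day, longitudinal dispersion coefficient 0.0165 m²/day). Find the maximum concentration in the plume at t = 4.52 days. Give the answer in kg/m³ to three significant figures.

1.57 kg/m³

The peak of an instantaneous 1D plume sits at x = vt; there the Gaussian factor is 1 and C_max = M/(n_e·A·√(4πDt)), where n_e·A is the pore area the mass is dissolved in.
√(4πDt) = √(4π × 0.0165 × 4.52) = 0.9681 m, so C_max = 12.7/(0.20 × 41.9 × 0.9681) = 1.57 kg/m³.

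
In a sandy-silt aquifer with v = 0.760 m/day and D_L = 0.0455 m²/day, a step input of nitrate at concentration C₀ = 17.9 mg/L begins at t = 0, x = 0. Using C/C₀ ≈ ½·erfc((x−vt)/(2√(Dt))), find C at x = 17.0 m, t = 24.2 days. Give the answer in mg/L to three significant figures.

For a continuous step input, C/C₀ ≈ ½·erfc((x−vt)/(2√(Dt))).
vt = 0.760 × 24.2 = 18.392 m and 2√(Dt) = 2√(0.0455 × 24.2) = 2.099 m.
Argument (x−vt)/(2√(Dt)) = (17.0 − 18.392)/2.099 = -0.6632; ½·erfc(-0.6632) = 0.8259.
C = 17.9 × 0.8259 = 14.8 mg/L.

14.8 mg/L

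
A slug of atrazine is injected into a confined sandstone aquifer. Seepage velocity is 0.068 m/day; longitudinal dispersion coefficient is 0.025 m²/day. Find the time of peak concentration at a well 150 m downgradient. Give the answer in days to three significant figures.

For the 1D instantaneous-source solution, setting ∂C/∂t = 0 at fixed x gives v²t² + 2Dt − x² = 0, so t = (√(D² + v²x²) − D)/v².
√(D² + v²x²) = √(0.025² + 0.068² × 150²) = 10.20; v² = 0.004624.
t = (10.20 − 0.025)/0.004624 = 2200 days (vs. the pure-advection estimate x/v = 2210 d).

2200 days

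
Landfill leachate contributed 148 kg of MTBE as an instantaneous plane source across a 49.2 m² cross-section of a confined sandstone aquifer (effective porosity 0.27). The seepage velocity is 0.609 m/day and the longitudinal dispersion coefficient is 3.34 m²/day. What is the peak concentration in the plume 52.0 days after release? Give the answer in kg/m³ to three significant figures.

The peak of an instantaneous 1D plume sits at x = vt; there the Gaussian factor is 1 and C_max = M/(n_e·A·√(4πDt)), where n_e·A is the pore area the mass is dissolved in.
√(4πDt) = √(4π × 3.34 × 52.0) = 46.72 m, so C_max = 148/(0.27 × 49.2 × 46.72) = 0.238 kg/m³.

0.238 kg/m³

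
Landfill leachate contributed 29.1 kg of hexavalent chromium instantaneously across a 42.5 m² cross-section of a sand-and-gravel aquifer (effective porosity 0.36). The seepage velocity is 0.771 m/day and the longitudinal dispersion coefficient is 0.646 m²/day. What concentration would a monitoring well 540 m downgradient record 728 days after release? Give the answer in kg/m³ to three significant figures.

For an instantaneous plane source, C(x,t) = M/(n_e·A·√(4πDt)) · exp(−(x−vt)²/(4Dt)), with n_e·A the pore (flow) area.
Plume center vt = 0.771 × 728 = 561.288 m, so the well at 540 m is 21.288 m upgradient of the peak.
√(4πDt) = 76.88 m, giving peak height M/(n_e·A·√(4πDt)) = 29.1/(0.36 × 42.5 × 76.88) = 0.02474 kg/m³.
(x−vt)²/(4Dt) = (-21.288)²/(4 × 0.646 × 728) = 0.2409; exp(−0.2409) = 0.7859.
C = 0.02474 × 0.7859 = 0.0194 kg/m³.

0.0194 kg/m³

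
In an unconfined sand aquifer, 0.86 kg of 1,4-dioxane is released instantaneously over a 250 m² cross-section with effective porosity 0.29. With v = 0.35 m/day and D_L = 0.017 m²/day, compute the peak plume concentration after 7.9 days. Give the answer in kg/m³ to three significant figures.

The peak of an instantaneous 1D plume sits at x = vt; there the Gaussian factor is 1 and C_max = M/(n_e·A·√(4πDt)), where n_e·A is the pore area the mass is dissolved in.
√(4πDt) = √(4π × 0.017 × 7.9) = 1.299 m, so C_max = 0.86/(0.29 × 250 × 1.299) = 0.00913 kg/m³.

0.00913 kg/m³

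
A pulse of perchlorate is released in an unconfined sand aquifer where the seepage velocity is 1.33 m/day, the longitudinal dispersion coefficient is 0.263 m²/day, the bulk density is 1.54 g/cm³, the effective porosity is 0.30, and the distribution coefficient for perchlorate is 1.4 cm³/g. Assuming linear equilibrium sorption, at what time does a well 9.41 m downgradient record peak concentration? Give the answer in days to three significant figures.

56.7 days

Retardation factor R = 1 + ρ_b·K_d/n = 1 + 1.54 × 1.4/0.30 = 8.187.
Sorption retards both mechanisms: v_R = v/R = 0.1625 m/day, D_R = D/R = 0.03212 m²/day.
Peak time from v_R²t² + 2D_R t − x² = 0: t = (√(D_R² + v_R²x²) − D_R)/v_R².
√(D_R² + v_R²x²) = √(0.03212² + 0.1625² × 9.41²) = 1.529; v_R² = 0.02641.
t = (1.529 − 0.03212)/0.02641 = 56.7 days.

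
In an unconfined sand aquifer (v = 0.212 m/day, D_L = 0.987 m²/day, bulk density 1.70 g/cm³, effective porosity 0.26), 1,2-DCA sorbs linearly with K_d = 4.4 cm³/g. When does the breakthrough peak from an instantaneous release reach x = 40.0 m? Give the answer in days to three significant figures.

Retardation factor R = 1 + ρ_b·K_d/n = 1 + 1.70 × 4.4/0.26 = 29.77.
Sorption retards both mechanisms: v_R = v/R = 0.007121 m/day, D_R = D/R = 0.03315 m²/day.
Peak time from v_R²t² + 2D_R t − x² = 0: t = (√(D_R² + v_R²x²) − D_R)/v_R².
√(D_R² + v_R²x²) = √(0.03315² + 0.007121² × 40.0²) = 0.2868; v_R² = 5.071e-05.
t = (0.2868 − 0.03315)/5.071e-05 = 5000 days.

5000 days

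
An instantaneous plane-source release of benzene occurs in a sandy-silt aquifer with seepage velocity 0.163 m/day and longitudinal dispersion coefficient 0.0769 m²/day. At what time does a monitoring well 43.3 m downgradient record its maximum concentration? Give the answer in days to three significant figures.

For the 1D instantaneous-source solution, setting ∂C/∂t = 0 at fixed x gives v²t² + 2Dt − x² = 0, so t = (√(D² + v²x²) − D)/v².
√(D² + v²x²) = √(0.0769² + 0.163² × 43.3²) = 7.058; v² = 0.026569.
t = (7.058 − 0.0769)/0.026569 = 263 days (vs. the pure-advection estimate x/v = 266 d).

263 days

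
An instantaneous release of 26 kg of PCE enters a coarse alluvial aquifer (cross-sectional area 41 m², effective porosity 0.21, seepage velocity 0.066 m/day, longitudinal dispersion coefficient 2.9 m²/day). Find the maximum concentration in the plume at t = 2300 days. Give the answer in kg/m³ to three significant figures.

The peak of an instantaneous 1D plume sits at x = vt; there the Gaussian factor is 1 and C_max = M/(n_e·A·√(4πDt)), where n_e·A is the pore area the mass is dissolved in.
√(4πDt) = √(4π × 2.9 × 2300) = 289.5 m, so C_max = 26/(0.21 × 41 × 289.5) = 0.0104 kg/m³.

0.0104 kg/m³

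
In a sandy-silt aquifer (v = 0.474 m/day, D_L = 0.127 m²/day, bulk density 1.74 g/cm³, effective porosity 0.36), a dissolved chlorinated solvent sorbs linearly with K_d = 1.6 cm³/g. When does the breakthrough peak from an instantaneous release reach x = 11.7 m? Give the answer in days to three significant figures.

Retardation factor R = 1 + ρ_b·K_d/n = 1 + 1.74 × 1.6/0.36 = 8.733.
Sorption retards both mechanisms: v_R = v/R = 0.05428 m/day, D_R = D/R = 0.01454 m²/day.
Peak time from v_R²t² + 2D_R t − x² = 0: t = (√(D_R² + v_R²x²) − D_R)/v_R².
√(D_R² + v_R²x²) = √(0.01454² + 0.05428² × 11.7²) = 0.6352; v_R² = 0.002946.
t = (0.6352 − 0.01454)/0.002946 = 211 days.

211 days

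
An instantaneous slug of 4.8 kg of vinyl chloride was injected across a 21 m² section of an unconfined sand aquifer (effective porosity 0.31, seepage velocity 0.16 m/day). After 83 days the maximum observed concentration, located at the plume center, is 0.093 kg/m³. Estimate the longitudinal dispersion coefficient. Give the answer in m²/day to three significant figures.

At the plume center C_max = M/(n_e·A·√(4πDt)), so D = M²/(4πt·(n_e·A·C_max)²).
n_e·A·C_max = 0.31 × 21 × 0.093 = 0.6054 kg/m.
D = 4.8²/(4π × 83 × 0.6054²) = 0.0603 m²/day.

0.0603 m²/day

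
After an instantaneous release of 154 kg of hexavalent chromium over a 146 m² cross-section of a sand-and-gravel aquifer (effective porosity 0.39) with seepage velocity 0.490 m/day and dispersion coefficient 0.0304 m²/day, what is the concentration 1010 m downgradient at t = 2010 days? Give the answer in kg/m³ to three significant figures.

0.00741 kg/m³

For an instantaneous plane source, C(x,t) = M/(n_e·A·√(4πDt)) · exp(−(x−vt)²/(4Dt)), with n_e·A the pore (flow) area.
Plume center vt = 0.490 × 2010 = 984.9 m, so the well at 1010 m is 25.1 m downgradient of the peak.
√(4πDt) = 27.71 m, giving peak height M/(n_e·A·√(4πDt)) = 154/(0.39 × 146 × 27.71) = 0.09760 kg/m³.
(x−vt)²/(4Dt) = (25.1)²/(4 × 0.0304 × 2010) = 2.578; exp(−2.578) = 0.07593.
C = 0.09760 × 0.07593 = 0.00741 kg/m³.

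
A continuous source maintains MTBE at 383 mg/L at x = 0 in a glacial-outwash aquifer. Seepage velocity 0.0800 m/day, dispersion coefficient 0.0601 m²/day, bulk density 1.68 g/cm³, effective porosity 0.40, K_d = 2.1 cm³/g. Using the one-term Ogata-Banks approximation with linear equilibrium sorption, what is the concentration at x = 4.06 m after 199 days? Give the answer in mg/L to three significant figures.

Retardation factor R = 1 + ρ_b·K_d/n = 1 + 1.68 × 2.1/0.40 = 9.820.
Sorption retards both mechanisms: v_R = v/R = 0.008147 m/day, D_R = D/R = 0.006120 m²/day.
v_R·t = 0.008147 × 199 = 1.621253 m; 2√(D_R t) = 2.207 m; argument = (4.06 − 1.621253)/2.207 = 1.105.
C = C₀ × ½·erfc(1.105) = 383 × 0.05906 = 22.6 mg/L.

22.6 mg/L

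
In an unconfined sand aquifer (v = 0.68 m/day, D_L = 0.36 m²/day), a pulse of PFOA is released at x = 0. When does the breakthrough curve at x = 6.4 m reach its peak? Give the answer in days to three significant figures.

8.67 days

For the 1D instantaneous-source solution, setting ∂C/∂t = 0 at fixed x gives v²t² + 2Dt − x² = 0, so t = (√(D² + v²x²) − D)/v².
√(D² + v²x²) = √(0.36² + 0.68² × 6.4²) = 4.367; v² = 0.4624.
t = (4.367 − 0.36)/0.4624 = 8.67 days (vs. the pure-advection estimate x/v = 9.41 d).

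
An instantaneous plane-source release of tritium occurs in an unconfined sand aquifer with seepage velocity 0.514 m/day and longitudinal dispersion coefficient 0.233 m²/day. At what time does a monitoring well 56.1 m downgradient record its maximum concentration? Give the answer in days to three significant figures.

For the 1D instantaneous-source solution, setting ∂C/∂t = 0 at fixed x gives v²t² + 2Dt − x² = 0, so t = (√(D² + v²x²) − D)/v².
√(D² + v²x²) = √(0.233² + 0.514² × 56.1²) = 28.84; v² = 0.264196.
t = (28.84 − 0.233)/0.264196 = 108 days (vs. the pure-advection estimate x/v = 109 d).

108 days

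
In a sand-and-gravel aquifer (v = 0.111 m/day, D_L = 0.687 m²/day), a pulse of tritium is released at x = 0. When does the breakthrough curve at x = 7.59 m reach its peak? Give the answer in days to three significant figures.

32.5 days

For the 1D instantaneous-source solution, setting ∂C/∂t = 0 at fixed x gives v²t² + 2Dt − x² = 0, so t = (√(D² + v²x²) − D)/v².
√(D² + v²x²) = √(0.687² + 0.111² × 7.59²) = 1.087; v² = 0.012321.
t = (1.087 − 0.687)/0.012321 = 32.5 days (vs. the pure-advection estimate x/v = 68.4 d).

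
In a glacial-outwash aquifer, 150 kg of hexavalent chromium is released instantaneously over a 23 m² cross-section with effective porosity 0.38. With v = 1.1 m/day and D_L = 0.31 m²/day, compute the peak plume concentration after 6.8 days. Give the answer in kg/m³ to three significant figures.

The peak of an instantaneous 1D plume sits at x = vt; there the Gaussian factor is 1 and C_max = M/(n_e·A·√(4πDt)), where n_e·A is the pore area the mass is dissolved in.
√(4πDt) = √(4π × 0.31 × 6.8) = 5.147 m, so C_max = 150/(0.38 × 23 × 5.147) = 3.33 kg/m³.

3.33 kg/m³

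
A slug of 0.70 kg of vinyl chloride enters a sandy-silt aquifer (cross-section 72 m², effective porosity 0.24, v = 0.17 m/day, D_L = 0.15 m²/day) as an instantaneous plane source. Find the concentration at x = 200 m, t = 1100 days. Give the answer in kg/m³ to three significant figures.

0.000689 kg/m³

For an instantaneous plane source, C(x,t) = M/(n_e·A·√(4πDt)) · exp(−(x−vt)²/(4Dt)), with n_e·A the pore (flow) area.
Plume center vt = 0.17 × 1100 = 187 m, so the well at 200 m is 13 m downgradient of the peak.
√(4πDt) = 45.54 m, giving peak height M/(n_e·A·√(4πDt)) = 0.70/(0.24 × 72 × 45.54) = 0.0008895 kg/m³.
(x−vt)²/(4Dt) = (13)²/(4 × 0.15 × 1100) = 0.2561; exp(−0.2561) = 0.7741.
C = 0.0008895 × 0.7741 = 0.000689 kg/m³.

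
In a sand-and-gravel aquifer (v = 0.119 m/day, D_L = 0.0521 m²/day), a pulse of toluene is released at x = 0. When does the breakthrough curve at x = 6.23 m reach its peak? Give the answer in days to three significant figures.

For the 1D instantaneous-source solution, setting ∂C/∂t = 0 at fixed x gives v²t² + 2Dt − x² = 0, so t = (√(D² + v²x²) − D)/v².
√(D² + v²x²) = √(0.0521² + 0.119² × 6.23²) = 0.7432; v² = 0.014161.
t = (0.7432 − 0.0521)/0.014161 = 48.8 days (vs. the pure-advection estimate x/v = 52.4 d).

48.8 days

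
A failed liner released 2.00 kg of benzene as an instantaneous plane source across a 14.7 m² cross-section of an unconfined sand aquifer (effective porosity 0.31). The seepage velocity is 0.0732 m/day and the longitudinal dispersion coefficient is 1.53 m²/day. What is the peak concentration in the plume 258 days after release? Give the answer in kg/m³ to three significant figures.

The peak of an instantaneous 1D plume sits at x = vt; there the Gaussian factor is 1 and C_max = M/(n_e·A·√(4πDt)), where n_e·A is the pore area the mass is dissolved in.
√(4πDt) = √(4π × 1.53 × 258) = 70.43 m, so C_max = 2.00/(0.31 × 14.7 × 70.43) = 0.00623 kg/m³.

0.00623 kg/m³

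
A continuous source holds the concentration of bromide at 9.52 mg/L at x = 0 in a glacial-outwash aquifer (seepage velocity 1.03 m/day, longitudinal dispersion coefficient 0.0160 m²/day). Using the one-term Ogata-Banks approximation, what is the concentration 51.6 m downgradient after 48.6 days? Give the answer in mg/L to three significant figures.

For a continuous step input, C/C₀ ≈ ½·erfc((x−vt)/(2√(Dt))).
vt = 1.03 × 48.6 = 50.058 m and 2√(Dt) = 2√(0.0160 × 48.6) = 1.764 m.
Argument (x−vt)/(2√(Dt)) = (51.6 − 50.058)/1.764 = 0.8741; ½·erfc(0.8741) = 0.1082.
C = 9.52 × 0.1082 = 1.03 mg/L.

1.03 mg/L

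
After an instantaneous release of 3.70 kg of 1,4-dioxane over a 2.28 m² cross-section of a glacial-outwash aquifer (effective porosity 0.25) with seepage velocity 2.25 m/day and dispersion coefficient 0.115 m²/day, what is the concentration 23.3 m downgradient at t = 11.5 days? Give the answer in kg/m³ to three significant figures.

For an instantaneous plane source, C(x,t) = M/(n_e·A·√(4πDt)) · exp(−(x−vt)²/(4Dt)), with n_e·A the pore (flow) area.
Plume center vt = 2.25 × 11.5 = 25.875 m, so the well at 23.3 m is 2.575 m upgradient of the peak.
√(4πDt) = 4.077 m, giving peak height M/(n_e·A·√(4πDt)) = 3.70/(0.25 × 2.28 × 4.077) = 1.592 kg/m³.
(x−vt)²/(4Dt) = (-2.575)²/(4 × 0.115 × 11.5) = 1.253; exp(−1.253) = 0.2856.
C = 1.592 × 0.2856 = 0.455 kg/m³.

0.455 kg/m³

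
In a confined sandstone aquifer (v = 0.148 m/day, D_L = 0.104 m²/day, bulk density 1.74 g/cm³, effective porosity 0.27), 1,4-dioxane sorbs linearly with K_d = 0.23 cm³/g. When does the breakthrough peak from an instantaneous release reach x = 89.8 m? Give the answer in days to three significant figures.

1490 days

Retardation factor R = 1 + ρ_b·K_d/n = 1 + 1.74 × 0.23/0.27 = 2.482.
Sorption retards both mechanisms: v_R = v/R = 0.05963 m/day, D_R = D/R = 0.04190 m²/day.
Peak time from v_R²t² + 2D_R t − x² = 0: t = (√(D_R² + v_R²x²) − D_R)/v_R².
√(D_R² + v_R²x²) = √(0.04190² + 0.05963² × 89.8²) = 5.355; v_R² = 0.003556.
t = (5.355 − 0.04190)/0.003556 = 1490 days.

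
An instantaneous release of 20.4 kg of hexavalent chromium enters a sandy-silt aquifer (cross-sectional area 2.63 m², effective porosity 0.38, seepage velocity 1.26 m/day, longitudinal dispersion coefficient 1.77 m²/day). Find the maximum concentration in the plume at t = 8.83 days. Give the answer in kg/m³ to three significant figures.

1.46 kg/m³

The peak of an instantaneous 1D plume sits at x = vt; there the Gaussian factor is 1 and C_max = M/(n_e·A·√(4πDt)), where n_e·A is the pore area the mass is dissolved in.
√(4πDt) = √(4π × 1.77 × 8.83) = 14.01 m, so C_max = 20.4/(0.38 × 2.63 × 14.01) = 1.46 kg/m³.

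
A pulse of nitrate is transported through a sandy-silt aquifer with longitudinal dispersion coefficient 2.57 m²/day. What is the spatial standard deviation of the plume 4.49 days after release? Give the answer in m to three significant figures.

4.80 m

Dispersive spreading gives a Gaussian with σ² = 2Dt; advection only shifts the center.
σ = √(2 × 2.57 × 4.49) = 4.80 m.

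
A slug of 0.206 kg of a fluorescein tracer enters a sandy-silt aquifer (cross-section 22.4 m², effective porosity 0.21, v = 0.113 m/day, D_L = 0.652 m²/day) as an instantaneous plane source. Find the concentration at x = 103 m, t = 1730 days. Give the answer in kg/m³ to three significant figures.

For an instantaneous plane source, C(x,t) = M/(n_e·A·√(4πDt)) · exp(−(x−vt)²/(4Dt)), with n_e·A the pore (flow) area.
Plume center vt = 0.113 × 1730 = 195.49 m, so the well at 103 m is 92.49 m upgradient of the peak.
√(4πDt) = 119.1 m, giving peak height M/(n_e·A·√(4πDt)) = 0.206/(0.21 × 22.4 × 119.1) = 0.0003677 kg/m³.
(x−vt)²/(4Dt) = (-92.49)²/(4 × 0.652 × 1730) = 1.896; exp(−1.896) = 0.1502.
C = 0.0003677 × 0.1502 = 5.52e-05 kg/m³.

5.52e-05 kg/m³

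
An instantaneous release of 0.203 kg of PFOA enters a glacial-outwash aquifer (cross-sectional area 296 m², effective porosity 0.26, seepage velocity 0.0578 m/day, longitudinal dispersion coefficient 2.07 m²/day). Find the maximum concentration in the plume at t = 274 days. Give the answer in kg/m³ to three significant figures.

The peak of an instantaneous 1D plume sits at x = vt; there the Gaussian factor is 1 and C_max = M/(n_e·A·√(4πDt)), where n_e·A is the pore area the mass is dissolved in.
√(4πDt) = √(4π × 2.07 × 274) = 84.42 m, so C_max = 0.203/(0.26 × 296 × 84.42) = 3.12e-05 kg/m³.

3.12e-05 kg/m³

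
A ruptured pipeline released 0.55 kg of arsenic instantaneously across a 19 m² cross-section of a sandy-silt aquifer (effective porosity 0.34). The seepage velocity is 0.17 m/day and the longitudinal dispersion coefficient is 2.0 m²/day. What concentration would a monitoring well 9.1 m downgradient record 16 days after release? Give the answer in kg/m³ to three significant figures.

0.00309 kg/m³

For an instantaneous plane source, C(x,t) = M/(n_e·A·√(4πDt)) · exp(−(x−vt)²/(4Dt)), with n_e·A the pore (flow) area.
Plume center vt = 0.17 × 16 = 2.72 m, so the well at 9.1 m is 6.38 m downgradient of the peak.
√(4πDt) = 20.05 m, giving peak height M/(n_e·A·√(4πDt)) = 0.55/(0.34 × 19 × 20.05) = 0.004246 kg/m³.
(x−vt)²/(4Dt) = (6.38)²/(4 × 2.0 × 16) = 0.3180; exp(−0.3180) = 0.7276.
C = 0.004246 × 0.7276 = 0.00309 kg/m³.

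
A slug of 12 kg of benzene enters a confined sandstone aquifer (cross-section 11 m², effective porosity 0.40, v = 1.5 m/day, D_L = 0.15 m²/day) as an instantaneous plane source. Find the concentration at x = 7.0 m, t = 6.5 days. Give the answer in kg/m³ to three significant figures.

For an instantaneous plane source, C(x,t) = M/(n_e·A·√(4πDt)) · exp(−(x−vt)²/(4Dt)), with n_e·A the pore (flow) area.
Plume center vt = 1.5 × 6.5 = 9.75 m, so the well at 7.0 m is 2.75 m upgradient of the peak.
√(4πDt) = 3.500 m, giving peak height M/(n_e·A·√(4πDt)) = 12/(0.40 × 11 × 3.500) = 0.7792 kg/m³.
(x−vt)²/(4Dt) = (-2.75)²/(4 × 0.15 × 6.5) = 1.939; exp(−1.939) = 0.1438.
C = 0.7792 × 0.1438 = 0.112 kg/m³.

0.112 kg/m³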